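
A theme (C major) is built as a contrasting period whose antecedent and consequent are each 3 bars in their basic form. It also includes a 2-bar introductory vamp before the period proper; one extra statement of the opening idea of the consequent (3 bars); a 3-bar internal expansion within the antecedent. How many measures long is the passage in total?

14 measures

Basic contrasting period: 3 + 3 = 6 bars.
6 (basic form) + 2 (introduction) + 3 (extra statement) + 3 (internal expansion) = 14.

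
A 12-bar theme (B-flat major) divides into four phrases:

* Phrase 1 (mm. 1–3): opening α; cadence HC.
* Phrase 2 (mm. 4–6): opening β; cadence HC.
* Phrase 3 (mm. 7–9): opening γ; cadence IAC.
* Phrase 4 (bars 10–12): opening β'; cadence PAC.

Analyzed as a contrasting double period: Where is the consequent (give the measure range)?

In a double period the four phrases pair into a large antecedent (phrases 1–2, ending half cadence) and a large consequent (phrases 3–4, ending perfect authentic cadence). The consequent spans bars 7-12.

measures 7–12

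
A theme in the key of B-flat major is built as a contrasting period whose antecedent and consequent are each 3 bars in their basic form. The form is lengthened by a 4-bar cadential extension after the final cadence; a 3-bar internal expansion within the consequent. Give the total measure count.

Basic contrasting period: 3 + 3 = 6 bars.
6 (basic form) + 4 (cadential extension) + 3 (internal expansion) = 13.

13 measures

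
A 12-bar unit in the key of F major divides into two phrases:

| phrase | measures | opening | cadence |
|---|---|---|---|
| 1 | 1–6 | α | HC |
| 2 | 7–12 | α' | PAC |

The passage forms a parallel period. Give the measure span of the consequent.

measures 7–12

The phrase ending with the weaker cadence (half cadence) is the antecedent; the one ending more conclusively (perfect authentic cadence) is the consequent. The consequent is measures 7–12.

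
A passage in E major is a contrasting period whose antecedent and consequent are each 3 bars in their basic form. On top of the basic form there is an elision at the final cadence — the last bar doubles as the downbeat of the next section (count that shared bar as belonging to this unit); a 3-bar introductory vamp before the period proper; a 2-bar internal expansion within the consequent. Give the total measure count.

Basic contrasting period: 3 + 3 = 6 bars.
6 (basic form) + 3 (introduction) + 2 (internal expansion) = 11.
The elision shares a bar with the next section but does not change this unit's count.

11 measures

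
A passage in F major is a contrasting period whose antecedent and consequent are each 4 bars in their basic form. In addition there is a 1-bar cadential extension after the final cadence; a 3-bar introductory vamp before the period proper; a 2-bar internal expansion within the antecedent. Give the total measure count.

14 measures

Basic contrasting period: 4 + 4 = 8 bars.
8 (basic form) + 1 (cadential extension) + 3 (introduction) + 2 (internal expansion) = 14.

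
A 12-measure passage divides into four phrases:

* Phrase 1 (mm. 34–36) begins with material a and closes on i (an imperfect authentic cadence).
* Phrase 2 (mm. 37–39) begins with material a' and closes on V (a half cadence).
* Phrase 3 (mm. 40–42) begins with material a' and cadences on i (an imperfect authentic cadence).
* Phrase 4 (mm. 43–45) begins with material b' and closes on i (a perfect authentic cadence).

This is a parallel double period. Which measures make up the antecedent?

In a double period the first pair of phrases (ending half cadence) is the large antecedent and the second pair (ending perfect authentic cadence) is the large consequent; the antecedent is measures 34–39.

measures 34–39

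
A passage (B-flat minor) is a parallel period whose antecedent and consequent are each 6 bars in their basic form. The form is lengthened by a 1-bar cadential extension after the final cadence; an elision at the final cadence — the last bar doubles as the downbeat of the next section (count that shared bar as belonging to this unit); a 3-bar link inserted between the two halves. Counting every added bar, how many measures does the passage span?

16 measures

Basic parallel period: 6 + 6 = 12 bars.
12 (basic form) + 1 (cadential extension) + 3 (link) = 16.
The elision shares a bar with the next section but does not change this unit's count.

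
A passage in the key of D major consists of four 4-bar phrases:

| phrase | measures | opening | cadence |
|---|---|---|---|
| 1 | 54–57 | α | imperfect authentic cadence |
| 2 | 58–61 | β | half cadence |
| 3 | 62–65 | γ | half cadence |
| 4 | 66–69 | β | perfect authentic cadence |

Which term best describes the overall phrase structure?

contrasting double period

Four phrases in two halves: the first half (mm. 54-61) ends with a half cadence, the second (mm. 62–69) with a perfect authentic cadence — a large antecedent–consequent pair, i.e. a double period.
Phrase 3 begins with different material from phrase 1, making it contrasting.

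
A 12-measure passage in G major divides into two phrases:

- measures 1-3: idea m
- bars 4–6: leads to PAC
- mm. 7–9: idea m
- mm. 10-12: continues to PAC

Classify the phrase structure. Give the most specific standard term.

repeated phrase

Both phrases have the same opening (m) and the same cadence (perfect authentic cadence): the second is a restatement, not a consequent, so this is a repeated phrase rather than a period.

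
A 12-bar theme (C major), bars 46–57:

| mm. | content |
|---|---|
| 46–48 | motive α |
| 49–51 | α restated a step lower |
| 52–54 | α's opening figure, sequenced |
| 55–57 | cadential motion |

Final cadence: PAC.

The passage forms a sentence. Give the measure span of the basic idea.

The presentation of a sentence is the basic idea (measures 46–48) plus its repetition (bars 49-51); the basic idea is therefore mm. 46–48.

measures 46–48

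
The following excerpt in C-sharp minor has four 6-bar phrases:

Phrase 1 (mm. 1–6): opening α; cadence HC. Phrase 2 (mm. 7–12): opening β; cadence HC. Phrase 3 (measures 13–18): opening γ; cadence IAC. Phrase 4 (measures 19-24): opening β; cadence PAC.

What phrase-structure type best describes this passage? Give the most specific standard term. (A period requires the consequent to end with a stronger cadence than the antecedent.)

contrasting double period

Four phrases in two halves: the first half (mm. 1–12) ends with a half cadence, the second (measures 13–24) with a perfect authentic cadence — a large antecedent–consequent pair, i.e. a double period.
Phrase 3 begins with different material from phrase 1, making it contrasting.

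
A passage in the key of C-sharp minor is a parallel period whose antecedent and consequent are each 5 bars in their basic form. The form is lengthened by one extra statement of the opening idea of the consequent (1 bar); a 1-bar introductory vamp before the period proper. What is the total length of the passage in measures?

12 measures

Basic parallel period: 5 + 5 = 10 bars.
10 (basic form) + 1 (extra statement) + 1 (introduction) = 12.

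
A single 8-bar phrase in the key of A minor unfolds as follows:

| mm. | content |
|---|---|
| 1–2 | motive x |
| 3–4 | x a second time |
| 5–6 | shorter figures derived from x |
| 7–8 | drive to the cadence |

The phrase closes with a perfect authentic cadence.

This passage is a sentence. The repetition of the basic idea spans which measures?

The presentation of a sentence is the basic idea (mm. 1-2) plus its repetition (mm. 3–4); the repetition of the basic idea is therefore measures 3–4.

measures 3–4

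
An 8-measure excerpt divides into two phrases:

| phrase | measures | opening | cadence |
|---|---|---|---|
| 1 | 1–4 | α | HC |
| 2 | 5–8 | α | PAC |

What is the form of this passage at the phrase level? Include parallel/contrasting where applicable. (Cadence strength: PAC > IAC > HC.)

Phrase 1 ends with a half cadence (weaker) and phrase 2 with a perfect authentic cadence (stronger): antecedent + consequent = a period.
The two phrases open with the same material (α / α), so the period is parallel.

parallel period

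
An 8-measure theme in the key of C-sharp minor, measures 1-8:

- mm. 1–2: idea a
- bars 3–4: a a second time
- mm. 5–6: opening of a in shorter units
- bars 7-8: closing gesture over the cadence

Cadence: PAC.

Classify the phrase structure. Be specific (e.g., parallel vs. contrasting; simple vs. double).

Basic idea (mm. 1–2) + its repetition (mm. 3–4) form the presentation; fragmentation and cadence (measures 5-8) form the continuation — the 8-bar whole is a sentence.

sentence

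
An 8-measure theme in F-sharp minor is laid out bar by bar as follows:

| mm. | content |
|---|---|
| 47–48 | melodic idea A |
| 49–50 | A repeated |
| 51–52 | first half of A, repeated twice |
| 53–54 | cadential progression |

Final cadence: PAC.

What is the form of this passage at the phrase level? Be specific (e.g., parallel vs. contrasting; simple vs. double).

Basic idea (bars 47–48) + its repetition (measures 49-50) form the presentation; fragmentation and cadence (bars 51–54) form the continuation — the 8-bar whole is a sentence.

sentence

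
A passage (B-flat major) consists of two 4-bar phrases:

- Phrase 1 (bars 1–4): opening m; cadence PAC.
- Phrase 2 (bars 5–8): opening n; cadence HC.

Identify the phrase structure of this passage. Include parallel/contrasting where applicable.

The second phrase closes with a half cadence, which is not stronger than the first phrase's perfect authentic cadence; without a weak→strong cadential pair there is no antecedent–consequent relationship, so this is a phrase group rather than a period.

phrase group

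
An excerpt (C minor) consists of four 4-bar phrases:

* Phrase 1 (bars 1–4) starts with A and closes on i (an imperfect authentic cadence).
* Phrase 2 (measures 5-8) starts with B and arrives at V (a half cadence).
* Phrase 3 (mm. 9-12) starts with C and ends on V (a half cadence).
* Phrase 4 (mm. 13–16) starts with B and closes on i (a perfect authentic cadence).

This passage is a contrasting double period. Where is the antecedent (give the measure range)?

In a double period the four phrases pair into a large antecedent (phrases 1–2, ending half cadence) and a large consequent (phrases 3–4, ending perfect authentic cadence). The antecedent spans mm. 1–8.

measures 1–8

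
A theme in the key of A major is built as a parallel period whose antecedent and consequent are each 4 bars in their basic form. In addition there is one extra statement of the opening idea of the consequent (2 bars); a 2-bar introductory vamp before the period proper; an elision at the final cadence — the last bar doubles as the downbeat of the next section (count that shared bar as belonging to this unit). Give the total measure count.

Basic parallel period: 4 + 4 = 8 bars.
8 (basic form) + 2 (extra statement) + 2 (introduction) = 12.
The elision shares a bar with the next section but does not change this unit's count.

12 measures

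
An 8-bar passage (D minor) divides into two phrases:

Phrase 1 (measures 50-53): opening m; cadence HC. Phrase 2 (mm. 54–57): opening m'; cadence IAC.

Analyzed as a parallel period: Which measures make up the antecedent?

The antecedent is the phrase ending with the weaker cadence (half cadence, phrase 1) and the consequent the one ending more conclusively (imperfect authentic cadence, phrase 2); the antecedent is bars 50–53.

measures 50–53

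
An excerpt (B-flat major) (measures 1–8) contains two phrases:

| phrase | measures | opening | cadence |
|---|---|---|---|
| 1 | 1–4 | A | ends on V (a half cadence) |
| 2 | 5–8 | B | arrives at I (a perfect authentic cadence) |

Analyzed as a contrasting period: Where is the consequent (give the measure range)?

The antecedent is the phrase ending with the weaker cadence (half cadence, phrase 1) and the consequent the one ending more conclusively (perfect authentic cadence, phrase 2); the consequent is mm. 5-8.

measures 5–8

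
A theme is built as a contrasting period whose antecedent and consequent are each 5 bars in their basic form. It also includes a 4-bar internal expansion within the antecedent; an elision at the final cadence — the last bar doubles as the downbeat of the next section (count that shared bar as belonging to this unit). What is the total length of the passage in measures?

14 measures

Basic contrasting period: 5 + 5 = 10 bars.
10 (basic form) + 4 (internal expansion) = 14.
The elision shares a bar with the next section but does not change this unit's count.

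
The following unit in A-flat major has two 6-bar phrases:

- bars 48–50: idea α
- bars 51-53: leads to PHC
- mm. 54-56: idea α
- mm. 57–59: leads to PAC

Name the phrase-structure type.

parallel period

Phrase 1 ends with a Phrygian half cadence (weaker) and phrase 2 with a perfect authentic cadence (stronger): antecedent + consequent = a period.
The two phrases open with the same material (α / α), so the period is parallel.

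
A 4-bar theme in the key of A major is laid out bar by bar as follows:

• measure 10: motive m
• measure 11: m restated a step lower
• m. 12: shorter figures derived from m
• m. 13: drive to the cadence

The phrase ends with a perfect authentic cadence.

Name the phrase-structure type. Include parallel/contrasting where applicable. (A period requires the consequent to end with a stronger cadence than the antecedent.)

Basic idea (m. 10) + its repetition (m. 11) form the presentation; fragmentation and cadence (mm. 12-13) form the continuation — the 4-bar whole is a sentence.

sentence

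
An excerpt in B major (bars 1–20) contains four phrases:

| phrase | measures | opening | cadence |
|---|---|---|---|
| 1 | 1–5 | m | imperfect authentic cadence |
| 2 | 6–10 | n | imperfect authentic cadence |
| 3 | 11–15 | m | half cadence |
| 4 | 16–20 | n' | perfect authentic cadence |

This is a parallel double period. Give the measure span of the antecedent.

measures 1–10

In a double period the first pair of phrases (ending imperfect authentic cadence) is the large antecedent and the second pair (ending perfect authentic cadence) is the large consequent; the antecedent is measures 1–10.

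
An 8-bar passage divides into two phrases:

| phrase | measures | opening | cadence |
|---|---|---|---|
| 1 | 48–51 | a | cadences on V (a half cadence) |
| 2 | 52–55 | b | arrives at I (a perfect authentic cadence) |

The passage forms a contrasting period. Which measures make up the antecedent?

measures 48–51

The phrase ending with the weaker cadence (half cadence) is the antecedent; the one ending more conclusively (perfect authentic cadence) is the consequent. The antecedent is measures 48–51.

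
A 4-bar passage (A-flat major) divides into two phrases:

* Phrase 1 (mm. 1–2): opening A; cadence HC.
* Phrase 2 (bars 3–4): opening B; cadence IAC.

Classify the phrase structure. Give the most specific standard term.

contrasting period

Phrase 1 ends with a half cadence (weaker) and phrase 2 with an imperfect authentic cadence (stronger): antecedent + consequent = a period.
The two phrases open with different material (A / B), so the period is contrasting.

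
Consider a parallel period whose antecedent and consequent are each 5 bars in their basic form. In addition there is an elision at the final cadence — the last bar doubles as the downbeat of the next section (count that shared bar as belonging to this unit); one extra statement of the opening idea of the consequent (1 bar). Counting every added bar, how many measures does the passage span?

Basic parallel period: 5 + 5 = 10 bars.
10 (basic form) + 1 (extra statement) = 11.
The elision shares a bar with the next section but does not change this unit's count.

11 measures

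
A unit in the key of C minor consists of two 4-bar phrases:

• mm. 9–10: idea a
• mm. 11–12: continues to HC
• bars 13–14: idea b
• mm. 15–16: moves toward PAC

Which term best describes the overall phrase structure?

Phrase 1 ends with a half cadence (weaker) and phrase 2 with a perfect authentic cadence (stronger): antecedent + consequent = a period.
The two phrases open with different material (a / b), so the period is contrasting.

contrasting period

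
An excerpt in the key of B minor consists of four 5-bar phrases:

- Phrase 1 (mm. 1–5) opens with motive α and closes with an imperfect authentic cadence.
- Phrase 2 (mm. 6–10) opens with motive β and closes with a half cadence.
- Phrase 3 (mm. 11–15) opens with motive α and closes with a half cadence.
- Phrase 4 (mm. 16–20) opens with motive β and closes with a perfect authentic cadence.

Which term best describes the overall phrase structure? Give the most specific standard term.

Four phrases in two halves: the first half (bars 1-10) ends with a half cadence, the second (measures 11–20) with a perfect authentic cadence — a large antecedent–consequent pair, i.e. a double period.
Phrase 3 begins with the same material as phrase 1, making it parallel.

parallel double period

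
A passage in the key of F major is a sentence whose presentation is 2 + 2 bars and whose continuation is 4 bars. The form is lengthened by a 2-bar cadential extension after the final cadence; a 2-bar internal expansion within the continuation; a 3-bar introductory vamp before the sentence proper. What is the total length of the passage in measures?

15 measures

Basic sentence: 2 + 2 + 4 = 8 bars.
8 (basic form) + 2 (cadential extension) + 2 (internal expansion) + 3 (introduction) = 15.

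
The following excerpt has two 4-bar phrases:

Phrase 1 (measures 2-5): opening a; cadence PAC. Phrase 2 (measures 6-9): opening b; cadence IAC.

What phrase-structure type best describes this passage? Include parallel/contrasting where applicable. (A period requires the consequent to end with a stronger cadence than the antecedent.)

The second phrase closes with an imperfect authentic cadence, which is not stronger than the first phrase's perfect authentic cadence; without a weak→strong cadential pair there is no antecedent–consequent relationship, so this is a phrase group rather than a period.

phrase group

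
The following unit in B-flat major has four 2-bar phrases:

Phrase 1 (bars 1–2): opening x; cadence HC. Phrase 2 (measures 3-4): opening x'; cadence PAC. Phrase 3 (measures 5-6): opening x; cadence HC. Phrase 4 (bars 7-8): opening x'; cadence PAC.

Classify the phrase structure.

The cadence pattern HC–PAC–HC–PAC is weak–strong twice, and phrases 3–4 restate phrases 1–2: a period heard twice, not a double period (which would end weakly at phrase 2).

repeated period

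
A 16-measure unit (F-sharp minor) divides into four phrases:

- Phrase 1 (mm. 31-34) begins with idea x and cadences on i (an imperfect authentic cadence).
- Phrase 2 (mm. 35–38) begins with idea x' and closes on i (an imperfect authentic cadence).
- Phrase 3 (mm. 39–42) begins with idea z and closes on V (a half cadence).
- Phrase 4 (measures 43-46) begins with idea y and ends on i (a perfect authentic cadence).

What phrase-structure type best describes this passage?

contrasting double period

Four phrases in two halves: the first half (bars 31–38) ends with an imperfect authentic cadence, the second (measures 39-46) with a perfect authentic cadence — a large antecedent–consequent pair, i.e. a double period.
Phrase 3 begins with different material from phrase 1, making it contrasting.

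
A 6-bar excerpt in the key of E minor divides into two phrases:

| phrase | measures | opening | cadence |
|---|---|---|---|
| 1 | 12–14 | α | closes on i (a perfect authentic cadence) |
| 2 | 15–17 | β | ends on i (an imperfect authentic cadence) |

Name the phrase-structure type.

The second phrase closes with an imperfect authentic cadence, which is not stronger than the first phrase's perfect authentic cadence; without a weak→strong cadential pair there is no antecedent–consequent relationship, so this is a phrase group rather than a period.

phrase group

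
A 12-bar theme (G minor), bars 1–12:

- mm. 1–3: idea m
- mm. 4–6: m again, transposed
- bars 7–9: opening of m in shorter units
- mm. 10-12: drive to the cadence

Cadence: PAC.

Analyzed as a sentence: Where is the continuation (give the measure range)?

measures 7–12

After the presentation (bars 1–6), the continuation covers the fragmentation through the cadence: measures 7–12.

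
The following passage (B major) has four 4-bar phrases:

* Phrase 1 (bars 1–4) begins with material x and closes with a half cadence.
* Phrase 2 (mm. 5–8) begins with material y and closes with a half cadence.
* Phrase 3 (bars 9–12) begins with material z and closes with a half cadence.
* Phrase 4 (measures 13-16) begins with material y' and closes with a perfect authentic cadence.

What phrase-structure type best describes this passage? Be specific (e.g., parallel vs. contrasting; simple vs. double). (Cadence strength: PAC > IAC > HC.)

contrasting double period

Four phrases in two halves: the first half (mm. 1-8) ends with a half cadence, the second (mm. 9-16) with a perfect authentic cadence — a large antecedent–consequent pair, i.e. a double period.
Phrase 3 begins with different material from phrase 1, making it contrasting.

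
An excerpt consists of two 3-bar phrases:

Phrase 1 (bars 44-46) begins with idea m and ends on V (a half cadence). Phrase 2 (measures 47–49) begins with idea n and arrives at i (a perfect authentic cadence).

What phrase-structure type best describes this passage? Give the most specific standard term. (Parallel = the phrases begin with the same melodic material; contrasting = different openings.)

contrasting period

Phrase 1 ends with a half cadence (weaker) and phrase 2 with a perfect authentic cadence (stronger): antecedent + consequent = a period.
The two phrases open with different material (m / n), so the period is contrasting.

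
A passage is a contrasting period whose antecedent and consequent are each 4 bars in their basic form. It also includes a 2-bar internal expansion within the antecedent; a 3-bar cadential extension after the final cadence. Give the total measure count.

13 measures

Basic contrasting period: 4 + 4 = 8 bars.
8 (basic form) + 2 (internal expansion) + 3 (cadential extension) = 13.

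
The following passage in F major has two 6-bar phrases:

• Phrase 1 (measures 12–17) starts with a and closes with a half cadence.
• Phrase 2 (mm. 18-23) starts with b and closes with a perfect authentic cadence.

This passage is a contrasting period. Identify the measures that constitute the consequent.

measures 18–23

The antecedent is the phrase ending with the weaker cadence (half cadence, phrase 1) and the consequent the one ending more conclusively (perfect authentic cadence, phrase 2); the consequent is bars 18–23.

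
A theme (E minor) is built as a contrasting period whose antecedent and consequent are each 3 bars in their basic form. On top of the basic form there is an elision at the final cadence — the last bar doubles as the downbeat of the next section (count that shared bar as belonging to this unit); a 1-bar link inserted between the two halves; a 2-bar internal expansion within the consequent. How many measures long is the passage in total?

Basic contrasting period: 3 + 3 = 6 bars.
6 (basic form) + 1 (link) + 2 (internal expansion) = 9.
The elision shares a bar with the next section but does not change this unit's count.

9 measures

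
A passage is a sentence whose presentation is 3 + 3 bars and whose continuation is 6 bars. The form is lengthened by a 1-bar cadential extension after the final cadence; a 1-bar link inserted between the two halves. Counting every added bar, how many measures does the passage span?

Basic sentence: 3 + 3 + 6 = 12 bars.
12 (basic form) + 1 (cadential extension) + 1 (link) = 14.

14 measures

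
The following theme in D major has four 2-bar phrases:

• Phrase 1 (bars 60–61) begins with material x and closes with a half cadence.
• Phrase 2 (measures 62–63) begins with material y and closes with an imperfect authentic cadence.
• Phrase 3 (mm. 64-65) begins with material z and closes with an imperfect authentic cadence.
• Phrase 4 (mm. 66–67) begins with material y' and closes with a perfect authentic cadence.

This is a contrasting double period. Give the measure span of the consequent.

In a double period the first pair of phrases (ending imperfect authentic cadence) is the large antecedent and the second pair (ending perfect authentic cadence) is the large consequent; the consequent is measures 64–67.

measures 64–67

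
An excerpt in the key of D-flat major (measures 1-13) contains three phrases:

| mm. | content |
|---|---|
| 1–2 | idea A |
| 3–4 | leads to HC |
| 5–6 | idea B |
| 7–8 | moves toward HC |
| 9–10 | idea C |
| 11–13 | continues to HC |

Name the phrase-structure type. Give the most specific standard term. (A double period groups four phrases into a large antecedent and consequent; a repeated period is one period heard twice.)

The final phrase closes with a half cadence, which is not stronger than the preceding half cadence; the 3 phrases lack an overall antecedent–consequent design and so form a phrase group.

phrase group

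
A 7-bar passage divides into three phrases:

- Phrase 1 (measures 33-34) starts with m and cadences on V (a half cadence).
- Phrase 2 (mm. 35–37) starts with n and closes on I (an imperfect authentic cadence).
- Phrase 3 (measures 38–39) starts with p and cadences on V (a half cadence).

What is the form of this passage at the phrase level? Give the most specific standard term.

The final phrase closes with a half cadence, which is not stronger than the preceding imperfect authentic cadence; the 3 phrases lack an overall antecedent–consequent design and so form a phrase group.

phrase group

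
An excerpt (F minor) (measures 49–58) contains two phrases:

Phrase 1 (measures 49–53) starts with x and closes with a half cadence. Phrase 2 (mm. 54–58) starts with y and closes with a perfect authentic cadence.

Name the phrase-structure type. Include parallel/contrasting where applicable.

Phrase 1 ends with a half cadence (weaker) and phrase 2 with a perfect authentic cadence (stronger): antecedent + consequent = a period.
The two phrases open with different material (x / y), so the period is contrasting.

contrasting period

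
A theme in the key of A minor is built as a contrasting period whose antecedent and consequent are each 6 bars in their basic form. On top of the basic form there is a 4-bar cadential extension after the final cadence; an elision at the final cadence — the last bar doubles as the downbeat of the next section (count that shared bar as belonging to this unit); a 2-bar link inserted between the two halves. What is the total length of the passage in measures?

Basic contrasting period: 6 + 6 = 12 bars.
12 (basic form) + 4 (cadential extension) + 2 (link) = 18.
The elision shares a bar with the next section but does not change this unit's count.

18 measures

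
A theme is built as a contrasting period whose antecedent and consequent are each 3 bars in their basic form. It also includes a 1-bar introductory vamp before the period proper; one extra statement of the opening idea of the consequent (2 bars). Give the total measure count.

Basic contrasting period: 3 + 3 = 6 bars.
6 (basic form) + 1 (introduction) + 2 (extra statement) = 9.

9 measures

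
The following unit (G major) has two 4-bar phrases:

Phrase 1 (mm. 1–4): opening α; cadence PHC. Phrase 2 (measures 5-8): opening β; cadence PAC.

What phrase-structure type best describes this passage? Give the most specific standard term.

Phrase 1 ends with a Phrygian half cadence (weaker) and phrase 2 with a perfect authentic cadence (stronger): antecedent + consequent = a period.
The two phrases open with different material (α / β), so the period is contrasting.

contrasting period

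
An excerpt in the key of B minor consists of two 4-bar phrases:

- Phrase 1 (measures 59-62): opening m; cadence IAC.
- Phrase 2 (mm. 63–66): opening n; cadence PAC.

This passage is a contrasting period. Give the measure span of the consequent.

The antecedent is the phrase ending with the weaker cadence (imperfect authentic cadence, phrase 1) and the consequent the one ending more conclusively (perfect authentic cadence, phrase 2); the consequent is measures 63-66.

measures 63–66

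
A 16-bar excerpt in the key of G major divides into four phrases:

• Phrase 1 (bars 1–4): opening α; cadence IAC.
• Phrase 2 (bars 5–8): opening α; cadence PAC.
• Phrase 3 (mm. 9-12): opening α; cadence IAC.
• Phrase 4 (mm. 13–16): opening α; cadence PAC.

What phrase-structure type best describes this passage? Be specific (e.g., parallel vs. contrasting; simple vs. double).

repeated period

The cadence pattern IAC–PAC–IAC–PAC is weak–strong twice, and phrases 3–4 restate phrases 1–2: a period heard twice, not a double period (which would end weakly at phrase 2).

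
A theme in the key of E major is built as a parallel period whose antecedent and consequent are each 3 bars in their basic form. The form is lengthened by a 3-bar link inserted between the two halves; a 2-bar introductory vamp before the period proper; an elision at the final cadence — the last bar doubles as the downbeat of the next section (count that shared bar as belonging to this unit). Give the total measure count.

Basic parallel period: 3 + 3 = 6 bars.
6 (basic form) + 3 (link) + 2 (introduction) = 11.
The elision shares a bar with the next section but does not change this unit's count.

11 measures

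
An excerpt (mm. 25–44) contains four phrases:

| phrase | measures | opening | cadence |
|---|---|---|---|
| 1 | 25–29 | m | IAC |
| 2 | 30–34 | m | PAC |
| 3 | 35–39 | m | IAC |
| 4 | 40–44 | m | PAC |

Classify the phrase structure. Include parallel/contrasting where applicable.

The cadence pattern IAC–PAC–IAC–PAC is weak–strong twice, and phrases 3–4 restate phrases 1–2: a period heard twice, not a double period (which would end weakly at phrase 2).

repeated period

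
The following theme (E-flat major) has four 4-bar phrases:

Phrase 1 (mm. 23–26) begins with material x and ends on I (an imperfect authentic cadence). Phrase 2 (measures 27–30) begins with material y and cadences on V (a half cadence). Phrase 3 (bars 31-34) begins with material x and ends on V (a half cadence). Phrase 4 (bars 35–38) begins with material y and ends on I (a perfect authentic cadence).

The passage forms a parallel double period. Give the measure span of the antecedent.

In a double period the first pair of phrases (ending half cadence) is the large antecedent and the second pair (ending perfect authentic cadence) is the large consequent; the antecedent is measures 23–30.

measures 23–30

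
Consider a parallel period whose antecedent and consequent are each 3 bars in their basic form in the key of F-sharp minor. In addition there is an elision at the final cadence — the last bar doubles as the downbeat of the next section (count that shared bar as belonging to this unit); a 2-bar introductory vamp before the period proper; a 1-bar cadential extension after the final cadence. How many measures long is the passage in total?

9 measures

Basic parallel period: 3 + 3 = 6 bars.
6 (basic form) + 2 (introduction) + 1 (cadential extension) = 9.
The elision shares a bar with the next section but does not change this unit's count.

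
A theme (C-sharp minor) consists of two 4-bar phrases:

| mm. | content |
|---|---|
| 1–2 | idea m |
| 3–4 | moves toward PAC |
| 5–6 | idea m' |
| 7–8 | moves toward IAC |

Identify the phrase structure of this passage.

The second phrase closes with an imperfect authentic cadence, which is not stronger than the first phrase's perfect authentic cadence; without a weak→strong cadential pair there is no antecedent–consequent relationship, so this is a phrase group rather than a period.

phrase group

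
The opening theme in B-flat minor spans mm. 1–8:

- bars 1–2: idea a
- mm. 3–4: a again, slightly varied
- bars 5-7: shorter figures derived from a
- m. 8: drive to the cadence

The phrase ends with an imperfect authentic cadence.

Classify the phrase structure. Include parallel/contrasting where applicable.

sentence

Basic idea (mm. 1–2) + its repetition (measures 3–4) form the presentation; fragmentation and cadence (mm. 5–8) form the continuation — the 8-bar whole is a sentence.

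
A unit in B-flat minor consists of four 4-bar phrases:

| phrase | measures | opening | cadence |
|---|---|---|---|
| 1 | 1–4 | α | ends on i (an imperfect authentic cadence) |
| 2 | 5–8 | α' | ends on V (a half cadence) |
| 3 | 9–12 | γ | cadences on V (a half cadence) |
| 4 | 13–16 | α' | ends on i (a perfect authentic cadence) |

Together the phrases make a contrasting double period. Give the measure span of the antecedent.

In a double period the first pair of phrases (ending half cadence) is the large antecedent and the second pair (ending perfect authentic cadence) is the large consequent; the antecedent is measures 1–8.

measures 1–8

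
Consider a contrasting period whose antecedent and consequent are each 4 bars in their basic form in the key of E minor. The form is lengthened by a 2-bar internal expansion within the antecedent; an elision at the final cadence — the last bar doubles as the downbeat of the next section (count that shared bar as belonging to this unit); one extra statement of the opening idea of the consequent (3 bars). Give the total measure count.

Basic contrasting period: 4 + 4 = 8 bars.
8 (basic form) + 2 (internal expansion) + 3 (extra statement) = 13.
The elision shares a bar with the next section but does not change this unit's count.

13 measures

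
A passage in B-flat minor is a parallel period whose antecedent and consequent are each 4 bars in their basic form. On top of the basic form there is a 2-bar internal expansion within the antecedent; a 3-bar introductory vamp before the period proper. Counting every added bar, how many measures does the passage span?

13 measures

Basic parallel period: 4 + 4 = 8 bars.
8 (basic form) + 2 (internal expansion) + 3 (introduction) = 13.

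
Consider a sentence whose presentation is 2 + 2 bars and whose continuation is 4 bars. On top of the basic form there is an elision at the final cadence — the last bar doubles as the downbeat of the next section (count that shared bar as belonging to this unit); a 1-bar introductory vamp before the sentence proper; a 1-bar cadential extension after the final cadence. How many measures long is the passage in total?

Basic sentence: 2 + 2 + 4 = 8 bars.
8 (basic form) + 1 (introduction) + 1 (cadential extension) = 10.
The elision shares a bar with the next section but does not change this unit's count.

10 measures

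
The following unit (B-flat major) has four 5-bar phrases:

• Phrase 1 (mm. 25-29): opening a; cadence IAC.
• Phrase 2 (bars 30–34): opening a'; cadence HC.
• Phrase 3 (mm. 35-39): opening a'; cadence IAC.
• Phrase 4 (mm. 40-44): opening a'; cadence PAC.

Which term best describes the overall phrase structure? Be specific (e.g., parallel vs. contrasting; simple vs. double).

parallel double period

Four phrases in two halves: the first half (bars 25-34) ends with a half cadence, the second (bars 35–44) with a perfect authentic cadence — a large antecedent–consequent pair, i.e. a double period.
Phrase 3 begins with the same material as phrase 1, making it parallel.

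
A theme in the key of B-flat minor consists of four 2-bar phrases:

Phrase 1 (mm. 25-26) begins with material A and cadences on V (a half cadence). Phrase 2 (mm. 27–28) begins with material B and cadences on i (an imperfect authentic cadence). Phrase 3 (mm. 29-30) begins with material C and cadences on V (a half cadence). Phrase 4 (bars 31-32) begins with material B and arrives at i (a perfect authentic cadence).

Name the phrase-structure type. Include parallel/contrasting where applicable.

Four phrases in two halves: the first half (mm. 25–28) ends with an imperfect authentic cadence, the second (mm. 29-32) with a perfect authentic cadence — a large antecedent–consequent pair, i.e. a double period.
Phrase 3 begins with different material from phrase 1, making it contrasting.

contrasting double period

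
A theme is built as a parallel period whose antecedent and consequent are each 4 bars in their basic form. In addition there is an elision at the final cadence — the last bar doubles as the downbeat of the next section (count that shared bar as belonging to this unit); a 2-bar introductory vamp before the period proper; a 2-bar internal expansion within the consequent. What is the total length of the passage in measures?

Basic parallel period: 4 + 4 = 8 bars.
8 (basic form) + 2 (introduction) + 2 (internal expansion) = 12.
The elision shares a bar with the next section but does not change this unit's count.

12 measures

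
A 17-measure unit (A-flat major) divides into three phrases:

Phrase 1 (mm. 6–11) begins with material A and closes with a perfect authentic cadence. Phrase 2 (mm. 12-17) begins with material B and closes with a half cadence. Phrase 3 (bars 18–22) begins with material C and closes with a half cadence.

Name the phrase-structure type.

The final phrase closes with a half cadence, which is not stronger than the preceding half cadence; the 3 phrases lack an overall antecedent–consequent design and so form a phrase group.

phrase group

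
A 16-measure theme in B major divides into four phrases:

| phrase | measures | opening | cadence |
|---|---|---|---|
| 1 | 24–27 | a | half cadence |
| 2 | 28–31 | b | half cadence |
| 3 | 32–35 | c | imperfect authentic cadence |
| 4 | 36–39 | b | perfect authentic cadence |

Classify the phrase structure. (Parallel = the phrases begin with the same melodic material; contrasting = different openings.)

contrasting double period

Four phrases in two halves: the first half (mm. 24-31) ends with a half cadence, the second (mm. 32–39) with a perfect authentic cadence — a large antecedent–consequent pair, i.e. a double period.
Phrase 3 begins with different material from phrase 1, making it contrasting.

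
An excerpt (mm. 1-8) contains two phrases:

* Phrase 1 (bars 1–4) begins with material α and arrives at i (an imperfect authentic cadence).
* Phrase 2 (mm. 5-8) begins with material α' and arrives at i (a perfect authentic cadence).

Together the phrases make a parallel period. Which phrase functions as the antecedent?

The phrase ending with the weaker cadence (imperfect authentic cadence) is the antecedent; the one ending more conclusively (perfect authentic cadence) is the consequent. The antecedent is phrase 1.

phrase 1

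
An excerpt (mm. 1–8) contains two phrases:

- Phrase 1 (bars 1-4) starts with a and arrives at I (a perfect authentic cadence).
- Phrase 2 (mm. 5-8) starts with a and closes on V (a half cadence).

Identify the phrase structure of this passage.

The second phrase closes with a half cadence, which is not stronger than the first phrase's perfect authentic cadence; without a weak→strong cadential pair there is no antecedent–consequent relationship, so this is a phrase group rather than a period.

phrase group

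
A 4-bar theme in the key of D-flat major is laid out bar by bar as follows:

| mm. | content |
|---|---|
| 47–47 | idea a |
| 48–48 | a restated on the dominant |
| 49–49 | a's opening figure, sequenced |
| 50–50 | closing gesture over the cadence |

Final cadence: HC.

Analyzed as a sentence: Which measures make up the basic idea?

The presentation of a sentence is the basic idea (bar 47) plus its repetition (bar 48); the basic idea is therefore m. 47.

measures 47–47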